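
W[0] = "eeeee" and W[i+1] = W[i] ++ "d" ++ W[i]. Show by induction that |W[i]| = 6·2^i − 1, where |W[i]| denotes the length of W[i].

Base case: |W[0]| = 5, and 6·2^0 − 1 = 5.
Assume |W[k]| = 6·2^k − 1.
Then |W[k+1]| = |W[k]| + 1 + |W[k]| = 2|W[k]| + 1 = 2(6·2^k − 1) + 1 = 6·2^{k+1} − 2 + 1 = 6·2^{k+1} − 1.
By induction, |W[i]| = 6·2^i − 1 for all i ≥ 0.

|W[i]| = 6·2^i − 1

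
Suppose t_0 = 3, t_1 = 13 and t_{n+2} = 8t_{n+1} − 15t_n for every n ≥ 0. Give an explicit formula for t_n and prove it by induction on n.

Claim: t_n = 3^n + 2·5^n.

Base cases: t_0 = 3 and 3^0 + 2·5^0 = 3; t_1 = 13 and 3^1 + 2·5^1 = 13.
Assume t_j = 3^j + 2·5^j for all 0 ≤ j ≤ k, where k ≥ 1.
Then t_{k+1} = 8t_k − 15t_{k−1} = 8·(3^k + 2·5^k) − 15·(3^{k−1} + 2·5^{k−1}) = (8·3 − 15)3^{k−1} + 2·(8·5 − 15)5^{k−1} = 9·3^{k−1} + 50·5^{k−1} = 3^{k+1} + 2·5^{k+1}.
Hence t_n = 3^n + 2·5^n for every n ≥ 0, by strong induction.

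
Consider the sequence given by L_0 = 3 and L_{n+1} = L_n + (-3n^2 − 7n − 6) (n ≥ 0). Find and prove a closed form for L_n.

Claim: L_n = -n^3 − 2n^2 − 3n + 3.

Base case: L_0 = 3, and -0^3 − 2·0^2 − 3·0 + 3 = 3.
Assume L_j = -j^3 − 2j^2 − 3j + 3.
Then L_{j+1} = L_j + (-3j^2 − 7j − 6) = (-j^3 − 2j^2 − 3j + 3) + (-3j^2 − 7j − 6) = -j^3 − 5j^2 − 10j − 3,
and -(j+1)^3 − 2·(j+1)^2 − 3·(j+1) + 3 = -j^3 − 5j^2 − 10j − 3.
Hence L_n = -n^3 − 2n^2 − 3n + 3 for every n ≥ 0, by induction.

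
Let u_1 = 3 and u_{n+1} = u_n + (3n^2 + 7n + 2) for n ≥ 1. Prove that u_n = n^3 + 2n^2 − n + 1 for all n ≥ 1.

Base case: u_1 = 3, and 1^3 + 2·1^2 − 1 + 1 = 3.
Assume u_j = j^3 + 2j^2 − j + 1.
Then u_{j+1} = u_j + (3j^2 + 7j + 2) = (j^3 + 2j^2 − j + 1) + (3j^2 + 7j + 2) = j^3 + 5j^2 + 6j + 3,
and (j+1)^3 + 2·(j+1)^2 − (j+1) + 1 = j^3 + 5j^2 + 6j + 3.
By induction, u_n = n^3 + 2n^2 − n + 1 for all n ≥ 1.

u_n = n^3 + 2n^2 − n + 1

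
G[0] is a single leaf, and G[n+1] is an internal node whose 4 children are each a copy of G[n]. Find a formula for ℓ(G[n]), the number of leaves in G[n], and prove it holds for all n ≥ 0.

Claim: ℓ(G[n]) = 4^n.

Base case: ℓ(G[0]) = 1, and 4^0 = 1.
Assume ℓ(G[r]) = 4^r.
Then ℓ(G[r+1]) = 4·ℓ(G[r]) = 4·4^r = 4^{r+1}.
Hence ℓ(G[n]) = 4^n for every n ≥ 0, by induction.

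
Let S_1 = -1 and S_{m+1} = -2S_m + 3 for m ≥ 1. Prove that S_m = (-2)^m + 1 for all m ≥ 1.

Base case: S_1 = -1, and (-2)^1 + 1 = -2 + 1 = -1.
Assume S_r = (-2)^r + 1 for some r ≥ 1.
Then S_{r+1} = -2S_r + 3 = -2·((-2)^r + 1) + 3 = -2·(-2)^r − 2 + 3 = (-2)^{r+1} + 1.
By induction, S_m = (-2)^m + 1 for all m ≥ 1.

S_m = (-2)^m + 1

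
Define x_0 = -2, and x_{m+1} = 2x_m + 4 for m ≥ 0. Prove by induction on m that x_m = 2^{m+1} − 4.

Base case: x_0 = -2, and 2^{0+1} − 4 = 2 − 4 = -2.
Assume x_r = 2^{r+1} − 4 for some r ≥ 0.
Then x_{r+1} = 2x_r + 4 = 2·(2^{r+1} − 4) + 4 = 2^{r+2} − 8 + 4 = 2^{r+2} − 4.
Hence x_m = 2^{m+1} − 4 for every m ≥ 0, by induction.

x_m = 2^{m+1} − 4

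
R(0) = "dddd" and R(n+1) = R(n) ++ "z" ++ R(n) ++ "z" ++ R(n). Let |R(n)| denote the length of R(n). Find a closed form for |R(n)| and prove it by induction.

Claim: |R(n)| = 5·3^n − 1.

Base case: |R(0)| = 4, and 5·3^0 − 1 = 4.
Assume |R(m)| = 5·3^m − 1.
Then |R(m+1)| = 3|R(m)| + 2 = 3(5·3^m − 1) + 2 = 5·3^{m+1} − 3 + 2 = 5·3^{m+1} − 1.
This completes the inductive step, so |R(n)| = 5·3^n − 1 for all n ≥ 0.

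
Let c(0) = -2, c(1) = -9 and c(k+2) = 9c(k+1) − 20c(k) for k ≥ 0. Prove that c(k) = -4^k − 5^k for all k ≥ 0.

Base cases: c(0) = -2 and -4^0 − 5^0 = -2; c(1) = -9 and -4^1 − 5^1 = -9.
Assume c(j) = -4^j − 5^j for all 0 ≤ j ≤ m, where m ≥ 1.
Then c(m+1) = 9c(m) − 20c(m−1) = 9·(-4^m − 5^m) − 20·(-4^{m−1} − 5^{m−1}) = -(9·4 − 20)4^{m−1} − (9·5 − 20)5^{m−1} = -16·4^{m−1} − 25·5^{m−1} = -4^{m+1} − 5^{m+1}.
This completes the inductive step, so c(k) = -4^k − 5^k for all k ≥ 0.

c(k) = -4^k − 5^k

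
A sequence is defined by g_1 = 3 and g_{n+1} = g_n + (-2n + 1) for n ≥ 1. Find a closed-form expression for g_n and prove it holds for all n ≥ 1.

Claim: g_n = -n^2 + 2n + 2.

Base case: g_1 = 3, and -1^2 + 2·1 + 2 = 3.
Assume g_r = -r^2 + 2r + 2.
Then g_{r+1} = g_r + (-2r + 1) = (-r^2 + 2r + 2) + (-2r + 1) = -r^2 + 3,
and -(r+1)^2 + 2·(r+1) + 2 = -r^2 + 3.
Hence g_n = -n^2 + 2n + 2 for every n ≥ 1, by induction.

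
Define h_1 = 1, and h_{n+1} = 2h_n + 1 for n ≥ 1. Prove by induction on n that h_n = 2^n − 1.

Base case: h_1 = 1, and 2^1 − 1 = 2 − 1 = 1.
Assume h_j = 2^j − 1 for some j ≥ 1.
Then h_{j+1} = 2h_j + 1 = 2·(2^j − 1) + 1 = 2^{j+1} − 2 + 1 = 2^{j+1} − 1.
This completes the inductive step, so h_n = 2^n − 1 for all n ≥ 1.

h_n = 2^n − 1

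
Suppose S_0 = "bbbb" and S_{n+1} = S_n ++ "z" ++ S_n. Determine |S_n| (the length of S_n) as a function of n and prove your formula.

Claim: |S_n| = 5·2^n − 1.

Base case: |S_0| = 4, and 5·2^0 − 1 = 4.
Assume |S_m| = 5·2^m − 1.
Then |S_{m+1}| = |S_m| + 1 + |S_m| = 2|S_m| + 1 = 2(5·2^m − 1) + 1 = 5·2^{m+1} − 2 + 1 = 5·2^{m+1} − 1.
So the formula holds for m+1, and by induction |S_n| = 5·2^n − 1 for all n ≥ 0.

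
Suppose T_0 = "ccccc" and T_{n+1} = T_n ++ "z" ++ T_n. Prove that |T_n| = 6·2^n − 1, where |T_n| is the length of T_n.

Base case: |T_0| = 5, and 6·2^0 − 1 = 5.
Assume |T_k| = 6·2^k − 1.
Then |T_{k+1}| = |T_k| + 1 + |T_k| = 2|T_k| + 1 = 2(6·2^k − 1) + 1 = 6·2^{k+1} − 2 + 1 = 6·2^{k+1} − 1.
So the formula holds for k+1, and by induction |T_n| = 6·2^n − 1 for all n ≥ 0.

|T_n| = 6·2^n − 1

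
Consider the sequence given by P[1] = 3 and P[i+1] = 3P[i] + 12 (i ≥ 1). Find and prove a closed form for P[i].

Claim: P[i] = 3^{i+1} − 6.

Base case: P[1] = 3, and 3^{1+1} − 6 = 9 − 6 = 3.
Assume P[r] = 3^{r+1} − 6 for some r ≥ 1.
Then P[r+1] = 3P[r] + 12 = 3·(3^{r+1} − 6) + 12 = 3^{r+2} − 18 + 12 = 3^{r+2} − 6.
This completes the inductive step, so P[i] = 3^{i+1} − 6 for all i ≥ 1.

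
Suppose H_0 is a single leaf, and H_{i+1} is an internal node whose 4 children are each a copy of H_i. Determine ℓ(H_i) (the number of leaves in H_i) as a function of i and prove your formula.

Claim: ℓ(H_i) = 4^i.

Base case: ℓ(H_0) = 1, and 4^0 = 1.
Assume ℓ(H_m) = 4^m.
Then ℓ(H_{m+1}) = 4·ℓ(H_m) = 4·4^m = 4^{m+1}.
This completes the inductive step, so ℓ(H_i) = 4^i for all i ≥ 0.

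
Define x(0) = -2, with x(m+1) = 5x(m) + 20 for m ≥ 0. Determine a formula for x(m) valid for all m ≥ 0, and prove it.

Claim: x(m) = 3·5^m − 5.

Base case: x(0) = -2, and 3·5^0 − 5 = 3 − 5 = -2.
Assume x(k) = 3·5^k − 5 for some k ≥ 0.
Then x(k+1) = 5x(k) + 20 = 5·(3·5^k − 5) + 20 = 15·5^k − 25 + 20 = 3·5^{k+1} − 5.
So the formula holds for k+1, and by induction x(m) = 3·5^m − 5 for all m ≥ 0.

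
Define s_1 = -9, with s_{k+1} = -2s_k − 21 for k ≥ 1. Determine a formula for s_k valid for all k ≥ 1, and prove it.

Claim: s_k = (-2)^k − 7.

Base case: s_1 = -9, and (-2)^1 − 7 = -2 − 7 = -9.
Assume s_j = (-2)^j − 7 for some j ≥ 1.
Then s_{j+1} = -2s_j − 21 = -2·((-2)^j − 7) − 21 = -2·(-2)^j + 14 − 21 = (-2)^{j+1} − 7.
So the formula holds for j+1, and by induction s_k = (-2)^k − 7 for all k ≥ 1.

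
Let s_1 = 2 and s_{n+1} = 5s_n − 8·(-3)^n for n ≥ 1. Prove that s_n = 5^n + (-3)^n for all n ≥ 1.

Base case: s_1 = 2, and 5^1 + (-3)^1 = 5 − 3 = 2.
Assume s_k = 5^k + (-3)^k for some k ≥ 1.
Then s_{k+1} = 5s_k − 8·(-3)^k = 5·(5^k + (-3)^k) − 8·(-3)^k = 5^{k+1} + 5·(-3)^k − 8·(-3)^k = 5^{k+1} − 3·(-3)^k = 5^{k+1} + (-3)^{k+1}.
This completes the inductive step, so s_n = 5^n + (-3)^n for all n ≥ 1.

s_n = 5^n + (-3)^n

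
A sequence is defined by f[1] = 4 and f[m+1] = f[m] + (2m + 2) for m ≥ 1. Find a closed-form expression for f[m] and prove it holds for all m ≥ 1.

Claim: f[m] = m^2 + m + 2.

Base case: f[1] = 4, and 1^2 + 1 + 2 = 4.
Assume f[j] = j^2 + j + 2.
Then f[j+1] = f[j] + (2j + 2) = (j^2 + j + 2) + (2j + 2) = j^2 + 3j + 4,
and (j+1)^2 + (j+1) + 2 = j^2 + 3j + 4.
Hence f[m] = m^2 + m + 2 for every m ≥ 1, by induction.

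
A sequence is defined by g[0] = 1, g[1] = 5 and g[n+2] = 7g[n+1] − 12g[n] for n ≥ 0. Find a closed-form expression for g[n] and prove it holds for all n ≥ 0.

Claim: g[n] = -3^n + 2·4^n.

Base cases: g[0] = 1 and -3^0 + 2·4^0 = 1; g[1] = 5 and -3^1 + 2·4^1 = 5.
Assume g[j] = -3^j + 2·4^j for all 0 ≤ j ≤ k, where k ≥ 1.
Then g[k+1] = 7g[k] − 12g[k−1] = 7·(-3^k + 2·4^k) − 12·(-3^{k−1} + 2·4^{k−1}) = -(7·3 − 12)3^{k−1} + 2·(7·4 − 12)4^{k−1} = -9·3^{k−1} + 32·4^{k−1} = -3^{k+1} + 2·4^{k+1}.
Hence g[n] = -3^n + 2·4^n for every n ≥ 0, by strong induction.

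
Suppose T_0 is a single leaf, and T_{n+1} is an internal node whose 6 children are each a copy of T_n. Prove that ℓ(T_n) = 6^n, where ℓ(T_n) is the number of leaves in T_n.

Base case: ℓ(T_0) = 1, and 6^0 = 1.
Assume ℓ(T_m) = 6^m.
Then ℓ(T_{m+1}) = 6·ℓ(T_m) = 6·6^m = 6^{m+1}.
Hence ℓ(T_n) = 6^n for every n ≥ 0, by induction.

ℓ(T_n) = 6^n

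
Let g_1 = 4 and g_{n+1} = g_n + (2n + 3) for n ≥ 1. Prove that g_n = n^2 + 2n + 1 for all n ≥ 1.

Base case: g_1 = 4, and 1^2 + 2·1 + 1 = 4.
Assume g_j = j^2 + 2j + 1.
Then g_{j+1} = g_j + (2j + 3) = (j^2 + 2j + 1) + (2j + 3) = j^2 + 4j + 4,
and (j+1)^2 + 2·(j+1) + 1 = j^2 + 4j + 4.
By induction, g_n = n^2 + 2n + 1 for all n ≥ 1.

g_n = n^2 + 2n + 1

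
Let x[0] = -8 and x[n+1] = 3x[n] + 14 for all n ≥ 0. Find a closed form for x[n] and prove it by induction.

Claim: x[n] = -3^n − 7.

Base case: x[0] = -8, and -3^0 − 7 = -1 − 7 = -8.
Assume x[j] = -3^j − 7 for some j ≥ 0.
Then x[j+1] = 3x[j] + 14 = 3·(-3^j − 7) + 14 = -3^{j+1} − 21 + 14 = -3^{j+1} − 7.
Hence x[n] = -3^n − 7 for every n ≥ 0, by induction.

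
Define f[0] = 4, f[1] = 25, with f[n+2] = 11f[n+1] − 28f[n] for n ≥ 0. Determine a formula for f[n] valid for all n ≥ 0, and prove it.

Claim: f[n] = 3·7^n + 4^n.

Base cases: f[0] = 4 and 3·7^0 + 4^0 = 4; f[1] = 25 and 3·7^1 + 4^1 = 25.
Assume f[i] = 3·7^i + 4^i for all 0 ≤ i ≤ j, where j ≥ 1.
Then f[j+1] = 11f[j] − 28f[j−1] = 11·(3·7^j + 4^j) − 28·(3·7^{j−1} + 4^{j−1}) = 3·(11·7 − 28)7^{j−1} + (11·4 − 28)4^{j−1} = 147·7^{j−1} + 16·4^{j−1} = 3·7^{j+1} + 4^{j+1}.
By strong induction, f[n] = 3·7^n + 4^n for all n ≥ 0.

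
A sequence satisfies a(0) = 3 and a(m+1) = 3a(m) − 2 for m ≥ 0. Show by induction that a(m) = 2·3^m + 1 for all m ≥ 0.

Base case: a(0) = 3, and 2·3^0 + 1 = 2 + 1 = 3.
Assume a(r) = 2·3^r + 1 for some r ≥ 0.
Then a(r+1) = 3a(r) − 2 = 3·(2·3^r + 1) − 2 = 6·3^r + 3 − 2 = 2·3^{r+1} + 1.
By induction, a(m) = 2·3^m + 1 for all m ≥ 0.

a(m) = 2·3^m + 1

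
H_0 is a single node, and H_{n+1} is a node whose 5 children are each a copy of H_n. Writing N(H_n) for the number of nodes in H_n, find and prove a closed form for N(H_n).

Claim: N(H_n) = (5^{n+1} − 1)/4.

Base case: N(H_0) = 1, and (5^{0+1} − 1)/4 = 1.
Assume N(H_k) = (5^{k+1} − 1)/4.
Then N(H_{k+1}) = 1 + 5N(H_k) = 1 + 5·(5^{k+1} − 1)/4 = 1 + (5^{k+2} − 5)/4 = (4 + 5^{k+2} − 5)/4 = (5^{k+2} − 1)/4.
This completes the inductive step, so N(H_n) = (5^{n+1} − 1)/4 for all n ≥ 0.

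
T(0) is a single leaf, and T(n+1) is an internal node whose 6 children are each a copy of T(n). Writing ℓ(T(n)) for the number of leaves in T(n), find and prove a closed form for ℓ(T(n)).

Claim: ℓ(T(n)) = 6^n.

Base case: ℓ(T(0)) = 1, and 6^0 = 1.
Assume ℓ(T(m)) = 6^m.
Then ℓ(T(m+1)) = 6·ℓ(T(m)) = 6·6^m = 6^{m+1}.
So the formula holds for m+1, and by induction ℓ(T(n)) = 6^n for all n ≥ 0.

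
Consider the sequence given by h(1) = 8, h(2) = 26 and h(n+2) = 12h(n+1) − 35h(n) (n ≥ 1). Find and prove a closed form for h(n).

Claim: h(n) = 3·5^n − 7^n.

Base cases: h(1) = 8 and 3·5^1 − 7^1 = 8; h(2) = 26 and 3·5^2 − 7^2 = 26.
Assume h(i) = 3·5^i − 7^i for all 1 ≤ i ≤ j, where j ≥ 2.
Then h(j+1) = 12h(j) − 35h(j−1) = 12·(3·5^j − 7^j) − 35·(3·5^{j−1} − 7^{j−1}) = 3·(12·5 − 35)5^{j−1} − (12·7 − 35)7^{j−1} = 75·5^{j−1} − 49·7^{j−1} = 3·5^{j+1} − 7^{j+1}.
This completes the inductive step, so h(n) = 3·5^n − 7^n for all n ≥ 1.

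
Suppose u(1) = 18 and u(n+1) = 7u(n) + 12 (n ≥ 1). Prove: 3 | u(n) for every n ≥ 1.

Base case: u(1) = 18 = 3·6, so 3 | u(1).
Assume 3 | u(k), so u(k) = 3t for some integer t.
Then u(k+1) = 7u(k) + 12 = 7·(3t) + 12 = 3(7t + 4), so 3 | u(k+1).
Hence 3 | u(n) for every n ≥ 1, by induction.

3 | u(n)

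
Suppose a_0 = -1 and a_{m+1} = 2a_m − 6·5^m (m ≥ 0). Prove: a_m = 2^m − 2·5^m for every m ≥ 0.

Base case: a_0 = -1, and 2^0 − 2·5^0 = 1 − 2 = -1.
Assume a_k = 2^k − 2·5^k for some k ≥ 0.
Then a_{k+1} = 2a_k − 6·5^k = 2·(2^k − 2·5^k) − 6·5^k = 2^{k+1} − 4·5^k − 6·5^k = 2^{k+1} − 10·5^k = 2^{k+1} − 2·5^{k+1}.
By induction, a_m = 2^m − 2·5^m for all m ≥ 0.

a_m = 2^m − 2·5^m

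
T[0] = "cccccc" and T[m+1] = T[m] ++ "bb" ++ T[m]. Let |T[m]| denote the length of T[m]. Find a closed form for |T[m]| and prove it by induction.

Claim: |T[m]| = 2^{m+3} − 2.

Base case: |T[0]| = 6, and 2^{0+3} − 2 = 6.
Assume |T[r]| = 2^{r+3} − 2.
Then |T[r+1]| = |T[r]| + 2 + |T[r]| = 2|T[r]| + 2 = 2(2^{r+3} − 2) + 2 = 2^{r+1+3} − 4 + 2 = 2^{r+1+3} − 2.
By induction, |T[m]| = 2^{m+3} − 2 for all m ≥ 0.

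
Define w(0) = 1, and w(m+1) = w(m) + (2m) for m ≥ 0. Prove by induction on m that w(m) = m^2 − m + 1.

Base case: w(0) = 1, and 0^2 − 0 + 1 = 1.
Assume w(k) = k^2 − k + 1.
Then w(k+1) = w(k) + (2k) = (k^2 − k + 1) + (2k) = k^2 + k + 1,
and (k+1)^2 − (k+1) + 1 = k^2 + k + 1.
Hence w(m) = m^2 − m + 1 for every m ≥ 0, by induction.

w(m) = m^2 − m + 1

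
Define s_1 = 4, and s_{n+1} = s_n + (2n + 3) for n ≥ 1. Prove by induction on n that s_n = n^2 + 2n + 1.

Base case: s_1 = 4, and 1^2 + 2·1 + 1 = 4.
Assume s_r = r^2 + 2r + 1.
Then s_{r+1} = s_r + (2r + 3) = (r^2 + 2r + 1) + (2r + 3) = r^2 + 4r + 4,
and (r+1)^2 + 2·(r+1) + 1 = r^2 + 4r + 4.
Hence s_n = n^2 + 2n + 1 for every n ≥ 1, by induction.

s_n = n^2 + 2n + 1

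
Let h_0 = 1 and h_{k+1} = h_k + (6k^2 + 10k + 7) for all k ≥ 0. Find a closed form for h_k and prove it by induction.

Claim: h_k = 2k^3 + 2k^2 + 3k + 1.

Base case: h_0 = 1, and 2·0^3 + 2·0^2 + 3·0 + 1 = 1.
Assume h_j = 2j^3 + 2j^2 + 3j + 1.
Then h_{j+1} = h_j + (6j^2 + 10j + 7) = (2j^3 + 2j^2 + 3j + 1) + (6j^2 + 10j + 7) = 2j^3 + 8j^2 + 13j + 8,
and 2·(j+1)^3 + 2·(j+1)^2 + 3·(j+1) + 1 = 2j^3 + 8j^2 + 13j + 8.
Hence h_k = 2k^3 + 2k^2 + 3k + 1 for every k ≥ 0, by induction.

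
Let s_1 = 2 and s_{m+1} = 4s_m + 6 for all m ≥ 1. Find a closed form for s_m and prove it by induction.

Claim: s_m = 4^m − 2.

Base case: s_1 = 2, and 4^1 − 2 = 4 − 2 = 2.
Assume s_r = 4^r − 2 for some r ≥ 1.
Then s_{r+1} = 4s_r + 6 = 4·(4^r − 2) + 6 = 4^{r+1} − 8 + 6 = 4^{r+1} − 2.
This completes the inductive step, so s_m = 4^m − 2 for all m ≥ 1.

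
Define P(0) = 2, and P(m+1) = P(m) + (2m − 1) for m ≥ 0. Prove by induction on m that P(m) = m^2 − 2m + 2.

Base case: P(0) = 2, and 0^2 − 2·0 + 2 = 2.
Assume P(r) = r^2 − 2r + 2.
Then P(r+1) = P(r) + (2r − 1) = (r^2 − 2r + 2) + (2r − 1) = r^2 + 1,
and (r+1)^2 − 2·(r+1) + 2 = r^2 + 1.
This completes the inductive step, so P(m) = m^2 − 2m + 2 for all m ≥ 0.

P(m) = m^2 − 2m + 2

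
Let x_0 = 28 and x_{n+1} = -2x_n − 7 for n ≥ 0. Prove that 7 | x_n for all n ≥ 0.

Base case: x_0 = 28 = 7·4, so 7 | x_0.
Assume 7 | x_r, so x_r = 7t for some integer t.
Then x_{r+1} = -2x_r − 7 = -2·(7t) − 7 = 7(-2t − 1), so 7 | x_{r+1}.
So the property holds for r+1, and by induction 7 | x_n for all n ≥ 0.

7 | x_n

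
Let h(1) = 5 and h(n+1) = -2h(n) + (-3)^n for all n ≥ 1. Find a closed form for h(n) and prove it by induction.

Claim: h(n) = -(-2)^n − (-3)^n.

Base case: h(1) = 5, and -(-2)^1 − (-3)^1 = 2 + 3 = 5.
Assume h(j) = -(-2)^j − (-3)^j for some j ≥ 1.
Then h(j+1) = -2h(j) + (-3)^j = -2·(-(-2)^j − (-3)^j) + (-3)^j = -(-2)^{j+1} + 2·(-3)^j + (-3)^j = -(-2)^{j+1} + 3·(-3)^j = -(-2)^{j+1} − (-3)^{j+1}.
This completes the inductive step, so h(n) = -(-2)^n − (-3)^n for all n ≥ 1.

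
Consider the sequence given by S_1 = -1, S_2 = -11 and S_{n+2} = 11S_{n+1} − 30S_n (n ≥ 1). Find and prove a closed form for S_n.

Claim: S_n = -6^n + 5^n.

Base cases: S_1 = -1 and -6^1 + 5^1 = -1; S_2 = -11 and -6^2 + 5^2 = -11.
Assume S_j = -6^j + 5^j for all 1 ≤ j ≤ k, where k ≥ 2.
Then S_{k+1} = 11S_k − 30S_{k−1} = 11·(-6^k + 5^k) − 30·(-6^{k−1} + 5^{k−1}) = -(11·6 − 30)6^{k−1} + (11·5 − 30)5^{k−1} = -36·6^{k−1} + 25·5^{k−1} = -6^{k+1} + 5^{k+1}.
So the formula holds for k+1, and by strong induction S_n = -6^n + 5^n for all n ≥ 1.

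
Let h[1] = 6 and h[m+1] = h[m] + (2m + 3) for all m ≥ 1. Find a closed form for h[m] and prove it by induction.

Claim: h[m] = m^2 + 2m + 3.

Base case: h[1] = 6, and 1^2 + 2·1 + 3 = 6.
Assume h[j] = j^2 + 2j + 3.
Then h[j+1] = h[j] + (2j + 3) = (j^2 + 2j + 3) + (2j + 3) = j^2 + 4j + 6,
and (j+1)^2 + 2·(j+1) + 3 = j^2 + 4j + 6.
Hence h[m] = m^2 + 2m + 3 for every m ≥ 1, by induction.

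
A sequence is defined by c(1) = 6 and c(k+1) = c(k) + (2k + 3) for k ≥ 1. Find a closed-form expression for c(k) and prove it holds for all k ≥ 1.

Claim: c(k) = k^2 + 2k + 3.

Base case: c(1) = 6, and 1^2 + 2·1 + 3 = 6.
Assume c(m) = m^2 + 2m + 3.
Then c(m+1) = c(m) + (2m + 3) = (m^2 + 2m + 3) + (2m + 3) = m^2 + 4m + 6,
and (m+1)^2 + 2·(m+1) + 3 = m^2 + 4m + 6.
Hence c(k) = k^2 + 2k + 3 for every k ≥ 1, by induction.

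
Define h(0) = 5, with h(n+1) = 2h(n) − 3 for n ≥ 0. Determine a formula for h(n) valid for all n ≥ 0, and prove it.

Claim: h(n) = 2^{n+1} + 3.

Base case: h(0) = 5, and 2^{0+1} + 3 = 2 + 3 = 5.
Assume h(m) = 2^{m+1} + 3 for some m ≥ 0.
Then h(m+1) = 2h(m) − 3 = 2·(2^{m+1} + 3) − 3 = 2^{m+2} + 6 − 3 = 2^{m+2} + 3.
By induction, h(n) = 2^{n+1} + 3 for all n ≥ 0.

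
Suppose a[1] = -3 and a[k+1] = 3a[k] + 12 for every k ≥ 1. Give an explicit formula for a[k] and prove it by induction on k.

Claim: a[k] = 3^k − 6.

Base case: a[1] = -3, and 3^1 − 6 = 3 − 6 = -3.
Assume a[j] = 3^j − 6 for some j ≥ 1.
Then a[j+1] = 3a[j] + 12 = 3·(3^j − 6) + 12 = 3^{j+1} − 18 + 12 = 3^{j+1} − 6.
By induction, a[k] = 3^k − 6 for all k ≥ 1.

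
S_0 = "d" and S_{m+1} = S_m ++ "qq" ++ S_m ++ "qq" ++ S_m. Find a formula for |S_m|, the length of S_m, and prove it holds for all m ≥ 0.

Claim: |S_m| = 3^{m+1} − 2.

Base case: |S_0| = 1, and 3^{0+1} − 2 = 1.
Assume |S_j| = 3^{j+1} − 2.
Then |S_{j+1}| = 3|S_j| + 4 = 3(3^{j+1} − 2) + 4 = 3^{j+2} − 6 + 4 = 3^{j+2} − 2.
So the formula holds for j+1, and by induction |S_m| = 3^{m+1} − 2 for all m ≥ 0.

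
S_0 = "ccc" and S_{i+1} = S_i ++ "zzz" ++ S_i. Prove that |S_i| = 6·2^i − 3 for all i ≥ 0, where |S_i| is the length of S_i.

Base case: |S_0| = 3, and 6·2^0 − 3 = 3.
Assume |S_m| = 6·2^m − 3.
Then |S_{m+1}| = |S_m| + 3 + |S_m| = 2|S_m| + 3 = 2(6·2^m − 3) + 3 = 6·2^{m+1} − 6 + 3 = 6·2^{m+1} − 3.
So the formula holds for m+1, and by induction |S_i| = 6·2^i − 3 for all i ≥ 0.

|S_i| = 6·2^i − 3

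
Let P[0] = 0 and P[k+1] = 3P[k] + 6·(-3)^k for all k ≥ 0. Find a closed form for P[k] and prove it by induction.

Claim: P[k] = 3^k − (-3)^k.

Base case: P[0] = 0, and 3^0 − (-3)^0 = 1 − 1 = 0.
Assume P[r] = 3^r − (-3)^r for some r ≥ 0.
Then P[r+1] = 3P[r] + 6·(-3)^r = 3·(3^r − (-3)^r) + 6·(-3)^r = 3^{r+1} − 3·(-3)^r + 6·(-3)^r = 3^{r+1} + 3·(-3)^r = 3^{r+1} − (-3)^{r+1}.
Hence P[k] = 3^k − (-3)^k for every k ≥ 0, by induction.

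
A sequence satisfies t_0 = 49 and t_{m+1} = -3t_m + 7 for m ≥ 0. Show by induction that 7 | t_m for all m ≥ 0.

Base case: t_0 = 49 = 7·7, so 7 | t_0.
Assume 7 | t_k, so t_k = 7s for some integer s.
Then t_{k+1} = -3t_k + 7 = -3·(7s) + 7 = 7(-3s + 1), so 7 | t_{k+1}.
Hence 7 | t_m for every m ≥ 0, by induction.

7 | t_m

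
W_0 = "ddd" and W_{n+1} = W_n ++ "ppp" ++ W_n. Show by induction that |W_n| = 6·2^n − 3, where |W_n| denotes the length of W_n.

Base case: |W_0| = 3, and 6·2^0 − 3 = 3.
Assume |W_j| = 6·2^j − 3.
Then |W_{j+1}| = |W_j| + 3 + |W_j| = 2|W_j| + 3 = 2(6·2^j − 3) + 3 = 6·2^{j+1} − 6 + 3 = 6·2^{j+1} − 3.
This completes the inductive step, so |W_n| = 6·2^n − 3 for all n ≥ 0.

|W_n| = 6·2^n − 3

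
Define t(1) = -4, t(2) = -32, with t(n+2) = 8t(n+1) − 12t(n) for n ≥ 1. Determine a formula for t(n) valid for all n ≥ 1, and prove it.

Claim: t(n) = 2^n − 6^n.

Base cases: t(1) = -4 and 2^1 − 6^1 = -4; t(2) = -32 and 2^2 − 6^2 = -32.
Assume t(j) = 2^j − 6^j for all 1 ≤ j ≤ r, where r ≥ 2.
Then t(r+1) = 8t(r) − 12t(r−1) = 8·(2^r − 6^r) − 12·(2^{r−1} − 6^{r−1}) = (8·2 − 12)2^{r−1} − (8·6 − 12)6^{r−1} = 4·2^{r−1} − 36·6^{r−1} = 2^{r+1} − 6^{r+1}.
Hence t(n) = 2^n − 6^n for every n ≥ 1, by strong induction.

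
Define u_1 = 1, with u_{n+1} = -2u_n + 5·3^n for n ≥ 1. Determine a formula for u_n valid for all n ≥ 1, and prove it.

Claim: u_n = (-2)^n + 3^n.

Base case: u_1 = 1, and (-2)^1 + 3^1 = -2 + 3 = 1.
Assume u_j = (-2)^j + 3^j for some j ≥ 1.
Then u_{j+1} = -2u_j + 5·3^j = -2·((-2)^j + 3^j) + 5·3^j = (-2)^{j+1} − 2·3^j + 5·3^j = (-2)^{j+1} + 3·3^j = (-2)^{j+1} + 3^{j+1}.
So the formula holds for j+1, and by induction u_n = (-2)^n + 3^n for all n ≥ 1.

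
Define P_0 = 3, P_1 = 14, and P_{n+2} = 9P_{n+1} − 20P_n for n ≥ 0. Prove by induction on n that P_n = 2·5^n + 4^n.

Base cases: P_0 = 3 and 2·5^0 + 4^0 = 3; P_1 = 14 and 2·5^1 + 4^1 = 14.
Assume P_j = 2·5^j + 4^j for all 0 ≤ j ≤ r, where r ≥ 1.
Then P_{r+1} = 9P_r − 20P_{r−1} = 9·(2·5^r + 4^r) − 20·(2·5^{r−1} + 4^{r−1}) = 2·(9·5 − 20)5^{r−1} + (9·4 − 20)4^{r−1} = 50·5^{r−1} + 16·4^{r−1} = 2·5^{r+1} + 4^{r+1}.
This completes the inductive step, so P_n = 2·5^n + 4^n for all n ≥ 0.

P_n = 2·5^n + 4^n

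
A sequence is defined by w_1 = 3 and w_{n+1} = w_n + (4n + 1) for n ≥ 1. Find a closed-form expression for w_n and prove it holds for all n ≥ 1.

Claim: w_n = 2n^2 − n + 2.

Base case: w_1 = 3, and 2·1^2 − 1 + 2 = 3.
Assume w_j = 2j^2 − j + 2.
Then w_{j+1} = w_j + (4j + 1) = (2j^2 − j + 2) + (4j + 1) = 2j^2 + 3j + 3,
and 2·(j+1)^2 − (j+1) + 2 = 2j^2 + 3j + 3.
By induction, w_n = 2n^2 − n + 2 for all n ≥ 1.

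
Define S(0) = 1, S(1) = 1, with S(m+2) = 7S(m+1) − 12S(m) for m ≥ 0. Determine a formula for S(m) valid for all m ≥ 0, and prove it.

Claim: S(m) = 3·3^m − 2·4^m.

Base cases: S(0) = 1 and 3·3^0 − 2·4^0 = 1; S(1) = 1 and 3·3^1 − 2·4^1 = 1.
Assume S(i) = 3·3^i − 2·4^i for all 0 ≤ i ≤ j, where j ≥ 1.
Then S(j+1) = 7S(j) − 12S(j−1) = 7·(3·3^j − 2·4^j) − 12·(3·3^{j−1} − 2·4^{j−1}) = 3·(7·3 − 12)3^{j−1} − 2·(7·4 − 12)4^{j−1} = 27·3^{j−1} − 32·4^{j−1} = 3·3^{j+1} − 2·4^{j+1}.
So the formula holds for j+1, and by strong induction S(m) = 3·3^m − 2·4^m for all m ≥ 0.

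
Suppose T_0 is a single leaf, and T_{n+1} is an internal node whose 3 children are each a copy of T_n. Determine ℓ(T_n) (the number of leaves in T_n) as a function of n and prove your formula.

Claim: ℓ(T_n) = 3^n.

Base case: ℓ(T_0) = 1, and 3^0 = 1.
Assume ℓ(T_m) = 3^m.
Then ℓ(T_{m+1}) = 3·ℓ(T_m) = 3·3^m = 3^{m+1}.
By induction, ℓ(T_n) = 3^n for all n ≥ 0.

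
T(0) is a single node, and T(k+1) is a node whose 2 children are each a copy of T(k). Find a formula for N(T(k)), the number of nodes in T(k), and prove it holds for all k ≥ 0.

Claim: N(T(k)) = 2^{k+1} − 1.

Base case: N(T(0)) = 1, and 2^{0+1} − 1 = 1.
Assume N(T(r)) = 2^{r+1} − 1.
Then N(T(r+1)) = 1 + 2N(T(r)) = 1 + 2(2^{r+1} − 1) = 2^{r+2} − 2 + 1 = 2^{r+2} − 1.
This completes the inductive step, so N(T(k)) = 2^{k+1} − 1 for all k ≥ 0.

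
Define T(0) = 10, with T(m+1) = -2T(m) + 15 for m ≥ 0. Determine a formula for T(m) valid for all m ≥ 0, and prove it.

Claim: T(m) = 5·(-2)^m + 5.

Base case: T(0) = 10, and 5·(-2)^0 + 5 = 5 + 5 = 10.
Assume T(k) = 5·(-2)^k + 5 for some k ≥ 0.
Then T(k+1) = -2T(k) + 15 = -2·(5·(-2)^k + 5) + 15 = -10·(-2)^k − 10 + 15 = 5·(-2)^{k+1} + 5.
By induction, T(m) = 5·(-2)^m + 5 for all m ≥ 0.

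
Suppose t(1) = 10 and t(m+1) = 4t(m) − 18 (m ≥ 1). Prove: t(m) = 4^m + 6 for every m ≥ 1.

Base case: t(1) = 10, and 4^1 + 6 = 4 + 6 = 10.
Assume t(r) = 4^r + 6 for some r ≥ 1.
Then t(r+1) = 4t(r) − 18 = 4·(4^r + 6) − 18 = 4^{r+1} + 24 − 18 = 4^{r+1} + 6.
By induction, t(m) = 4^m + 6 for all m ≥ 1.

t(m) = 4^m + 6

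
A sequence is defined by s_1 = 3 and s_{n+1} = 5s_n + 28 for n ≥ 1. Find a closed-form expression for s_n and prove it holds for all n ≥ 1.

Claim: s_n = 2·5^n − 7.

Base case: s_1 = 3, and 2·5^1 − 7 = 10 − 7 = 3.
Assume s_m = 2·5^m − 7 for some m ≥ 1.
Then s_{m+1} = 5s_m + 28 = 5·(2·5^m − 7) + 28 = 10·5^m − 35 + 28 = 2·5^{m+1} − 7.
By induction, s_n = 2·5^n − 7 for all n ≥ 1.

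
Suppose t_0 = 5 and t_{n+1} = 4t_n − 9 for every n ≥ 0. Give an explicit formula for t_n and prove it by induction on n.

Claim: t_n = 2·4^n + 3.

Base case: t_0 = 5, and 2·4^0 + 3 = 2 + 3 = 5.
Assume t_k = 2·4^k + 3 for some k ≥ 0.
Then t_{k+1} = 4t_k − 9 = 4·(2·4^k + 3) − 9 = 8·4^k + 12 − 9 = 2·4^{k+1} + 3.
So the formula holds for k+1, and by induction t_n = 2·4^n + 3 for all n ≥ 0.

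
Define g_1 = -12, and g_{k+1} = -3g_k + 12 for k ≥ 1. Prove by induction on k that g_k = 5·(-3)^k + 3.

Base case: g_1 = -12, and 5·(-3)^1 + 3 = -15 + 3 = -12.
Assume g_j = 5·(-3)^j + 3 for some j ≥ 1.
Then g_{j+1} = -3g_j + 12 = -3·(5·(-3)^j + 3) + 12 = -15·(-3)^j − 9 + 12 = 5·(-3)^{j+1} + 3.
This completes the inductive step, so g_k = 5·(-3)^k + 3 for all k ≥ 1.

g_k = 5·(-3)^k + 3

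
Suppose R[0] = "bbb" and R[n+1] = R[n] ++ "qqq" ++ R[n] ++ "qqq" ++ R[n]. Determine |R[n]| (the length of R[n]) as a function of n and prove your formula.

Claim: |R[n]| = 6·3^n − 3.

Base case: |R[0]| = 3, and 6·3^0 − 3 = 3.
Assume |R[m]| = 6·3^m − 3.
Then |R[m+1]| = 3|R[m]| + 6 = 3(6·3^m − 3) + 6 = 6·3^{m+1} − 9 + 6 = 6·3^{m+1} − 3.
Hence |R[n]| = 6·3^n − 3 for every n ≥ 0, by induction.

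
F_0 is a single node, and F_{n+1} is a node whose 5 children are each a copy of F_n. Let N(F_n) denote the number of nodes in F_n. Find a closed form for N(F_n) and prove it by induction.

Claim: N(F_n) = (5^{n+1} − 1)/4.

Base case: N(F_0) = 1, and (5^{0+1} − 1)/4 = 1.
Assume N(F_m) = (5^{m+1} − 1)/4.
Then N(F_{m+1}) = 1 + 5N(F_m) = 1 + 5·(5^{m+1} − 1)/4 = 1 + (5^{m+2} − 5)/4 = (4 + 5^{m+2} − 5)/4 = (5^{m+2} − 1)/4.
So the formula holds for m+1, and by induction N(F_n) = (5^{n+1} − 1)/4 for all n ≥ 0.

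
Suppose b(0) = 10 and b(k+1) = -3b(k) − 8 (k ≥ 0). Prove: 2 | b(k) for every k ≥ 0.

Base case: b(0) = 10 = 2·5, so 2 | b(0).
Assume 2 | b(j), so b(j) = 2t for some integer t.
Then b(j+1) = -3b(j) − 8 = -3·(2t) − 8 = 2(-3t − 4), so 2 | b(j+1).
By induction, 2 | b(k) for all k ≥ 0.

2 | b(k)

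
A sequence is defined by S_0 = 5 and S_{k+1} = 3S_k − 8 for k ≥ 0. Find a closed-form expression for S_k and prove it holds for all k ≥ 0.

Claim: S_k = 3^k + 4.

Base case: S_0 = 5, and 3^0 + 4 = 1 + 4 = 5.
Assume S_m = 3^m + 4 for some m ≥ 0.
Then S_{m+1} = 3S_m − 8 = 3·(3^m + 4) − 8 = 3^{m+1} + 12 − 8 = 3^{m+1} + 4.
Hence S_k = 3^k + 4 for every k ≥ 0, by induction.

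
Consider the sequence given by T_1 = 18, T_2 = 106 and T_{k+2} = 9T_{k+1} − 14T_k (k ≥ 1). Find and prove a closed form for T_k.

Claim: T_k = 2·7^k + 2·2^k.

Base cases: T_1 = 18 and 2·7^1 + 2·2^1 = 18; T_2 = 106 and 2·7^2 + 2·2^2 = 106.
Assume T_j = 2·7^j + 2·2^j for all 1 ≤ j ≤ m, where m ≥ 2.
Then T_{m+1} = 9T_m − 14T_{m−1} = 9·(2·7^m + 2·2^m) − 14·(2·7^{m−1} + 2·2^{m−1}) = 2·(9·7 − 14)7^{m−1} + 2·(9·2 − 14)2^{m−1} = 98·7^{m−1} + 8·2^{m−1} = 2·7^{m+1} + 2·2^{m+1}.
By strong induction, T_k = 2·7^k + 2·2^k for all k ≥ 1.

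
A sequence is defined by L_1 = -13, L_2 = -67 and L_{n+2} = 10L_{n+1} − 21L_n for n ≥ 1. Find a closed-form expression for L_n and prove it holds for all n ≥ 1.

Claim: L_n = -7^n − 2·3^n.

Base cases: L_1 = -13 and -7^1 − 2·3^1 = -13; L_2 = -67 and -7^2 − 2·3^2 = -67.
Assume L_j = -7^j − 2·3^j for all 1 ≤ j ≤ m, where m ≥ 2.
Then L_{m+1} = 10L_m − 21L_{m−1} = 10·(-7^m − 2·3^m) − 21·(-7^{m−1} − 2·3^{m−1}) = -(10·7 − 21)7^{m−1} − 2·(10·3 − 21)3^{m−1} = -49·7^{m−1} − 18·3^{m−1} = -7^{m+1} − 2·3^{m+1}.
So the formula holds for m+1, and by strong induction L_n = -7^n − 2·3^n for all n ≥ 1.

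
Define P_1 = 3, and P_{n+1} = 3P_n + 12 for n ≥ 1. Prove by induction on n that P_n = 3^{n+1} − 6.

Base case: P_1 = 3, and 3^{1+1} − 6 = 9 − 6 = 3.
Assume P_m = 3^{m+1} − 6 for some m ≥ 1.
Then P_{m+1} = 3P_m + 12 = 3·(3^{m+1} − 6) + 12 = 3^{m+2} − 18 + 12 = 3^{m+2} − 6.
This completes the inductive step, so P_n = 3^{n+1} − 6 for all n ≥ 1.

P_n = 3^{n+1} − 6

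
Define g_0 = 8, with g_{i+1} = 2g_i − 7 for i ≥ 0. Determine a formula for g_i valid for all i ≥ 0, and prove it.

Claim: g_i = 2^i + 7.

Base case: g_0 = 8, and 2^0 + 7 = 1 + 7 = 8.
Assume g_m = 2^m + 7 for some m ≥ 0.
Then g_{m+1} = 2g_m − 7 = 2·(2^m + 7) − 7 = 2^{m+1} + 14 − 7 = 2^{m+1} + 7.
By induction, g_i = 2^i + 7 for all i ≥ 0.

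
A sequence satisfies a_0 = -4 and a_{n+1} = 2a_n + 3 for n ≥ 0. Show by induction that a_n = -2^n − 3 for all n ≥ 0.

Base case: a_0 = -4, and -2^0 − 3 = -1 − 3 = -4.
Assume a_r = -2^r − 3 for some r ≥ 0.
Then a_{r+1} = 2a_r + 3 = 2·(-2^r − 3) + 3 = -2^{r+1} − 6 + 3 = -2^{r+1} − 3.
This completes the inductive step, so a_n = -2^n − 3 for all n ≥ 0.

a_n = -2^n − 3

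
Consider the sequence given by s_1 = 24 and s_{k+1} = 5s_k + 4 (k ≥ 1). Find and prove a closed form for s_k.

Claim: s_k = 5^{k+1} − 1.

Base case: s_1 = 24, and 5^{1+1} − 1 = 25 − 1 = 24.
Assume s_r = 5^{r+1} − 1 for some r ≥ 1.
Then s_{r+1} = 5s_r + 4 = 5·(5^{r+1} − 1) + 4 = 5^{r+2} − 5 + 4 = 5^{r+2} − 1.
Hence s_k = 5^{k+1} − 1 for every k ≥ 1, by induction.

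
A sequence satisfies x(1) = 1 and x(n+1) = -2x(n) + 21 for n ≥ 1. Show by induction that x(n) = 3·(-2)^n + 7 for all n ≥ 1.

Base case: x(1) = 1, and 3·(-2)^1 + 7 = -6 + 7 = 1.
Assume x(r) = 3·(-2)^r + 7 for some r ≥ 1.
Then x(r+1) = -2x(r) + 21 = -2·(3·(-2)^r + 7) + 21 = -6·(-2)^r − 14 + 21 = 3·(-2)^{r+1} + 7.
By induction, x(n) = 3·(-2)^n + 7 for all n ≥ 1.

x(n) = 3·(-2)^n + 7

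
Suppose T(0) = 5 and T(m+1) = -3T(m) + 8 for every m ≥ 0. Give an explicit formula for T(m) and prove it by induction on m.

Claim: T(m) = 3·(-3)^m + 2.

Base case: T(0) = 5, and 3·(-3)^0 + 2 = 3 + 2 = 5.
Assume T(j) = 3·(-3)^j + 2 for some j ≥ 0.
Then T(j+1) = -3T(j) + 8 = -3·(3·(-3)^j + 2) + 8 = -9·(-3)^j − 6 + 8 = 3·(-3)^{j+1} + 2.
This completes the inductive step, so T(m) = 3·(-3)^m + 2 for all m ≥ 0.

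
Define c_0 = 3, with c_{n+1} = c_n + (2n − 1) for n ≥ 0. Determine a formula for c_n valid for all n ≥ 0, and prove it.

Claim: c_n = n^2 − 2n + 3.

Base case: c_0 = 3, and 0^2 − 2·0 + 3 = 3.
Assume c_m = m^2 − 2m + 3.
Then c_{m+1} = c_m + (2m − 1) = (m^2 − 2m + 3) + (2m − 1) = m^2 + 2,
and (m+1)^2 − 2·(m+1) + 3 = m^2 + 2.
By induction, c_n = n^2 − 2n + 3 for all n ≥ 0.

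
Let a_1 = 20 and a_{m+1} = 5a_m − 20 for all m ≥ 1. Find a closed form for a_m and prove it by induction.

Claim: a_m = 3·5^m + 5.

Base case: a_1 = 20, and 3·5^1 + 5 = 15 + 5 = 20.
Assume a_j = 3·5^j + 5 for some j ≥ 1.
Then a_{j+1} = 5a_j − 20 = 5·(3·5^j + 5) − 20 = 15·5^j + 25 − 20 = 3·5^{j+1} + 5.
So the formula holds for j+1, and by induction a_m = 3·5^m + 5 for all m ≥ 1.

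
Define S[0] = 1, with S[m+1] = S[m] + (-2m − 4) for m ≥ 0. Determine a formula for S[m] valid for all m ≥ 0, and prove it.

Claim: S[m] = -m^2 − 3m + 1.

Base case: S[0] = 1, and -0^2 − 3·0 + 1 = 1.
Assume S[j] = -j^2 − 3j + 1.
Then S[j+1] = S[j] + (-2j − 4) = (-j^2 − 3j + 1) + (-2j − 4) = -j^2 − 5j − 3,
and -(j+1)^2 − 3·(j+1) + 1 = -j^2 − 5j − 3.
Hence S[m] = -m^2 − 3m + 1 for every m ≥ 0, by induction.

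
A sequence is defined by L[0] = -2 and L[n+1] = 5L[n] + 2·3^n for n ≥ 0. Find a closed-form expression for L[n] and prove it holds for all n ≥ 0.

Claim: L[n] = -5^n − 3^n.

Base case: L[0] = -2, and -5^0 − 3^0 = -1 − 1 = -2.
Assume L[j] = -5^j − 3^j for some j ≥ 0.
Then L[j+1] = 5L[j] + 2·3^j = 5·(-5^j − 3^j) + 2·3^j = -5^{j+1} − 5·3^j + 2·3^j = -5^{j+1} − 3·3^j = -5^{j+1} − 3^{j+1}.
By induction, L[n] = -5^n − 3^n for all n ≥ 0.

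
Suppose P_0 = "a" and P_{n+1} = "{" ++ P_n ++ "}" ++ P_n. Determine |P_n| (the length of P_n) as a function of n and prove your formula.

Claim: |P_n| = 3·2^n − 2.

Base case: |P_0| = 1, and 3·2^0 − 2 = 1.
Assume |P_k| = 3·2^k − 2.
Then |P_{k+1}| = 1 + |P_k| + 1 + |P_k| = 2|P_k| + 2 = 2(3·2^k − 2) + 2 = 3·2^{k+1} − 4 + 2 = 3·2^{k+1} − 2.
By induction, |P_n| = 3·2^n − 2 for all n ≥ 0.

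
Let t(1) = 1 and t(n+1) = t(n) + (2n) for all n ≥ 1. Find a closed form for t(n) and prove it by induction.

Claim: t(n) = n^2 − n + 1.

Base case: t(1) = 1, and 1^2 − 1 + 1 = 1.
Assume t(r) = r^2 − r + 1.
Then t(r+1) = t(r) + (2r) = (r^2 − r + 1) + (2r) = r^2 + r + 1,
and (r+1)^2 − (r+1) + 1 = r^2 + r + 1.
By induction, t(n) = n^2 − n + 1 for all n ≥ 1.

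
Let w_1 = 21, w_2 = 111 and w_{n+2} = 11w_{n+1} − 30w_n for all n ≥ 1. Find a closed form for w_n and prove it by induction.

Claim: w_n = 3·5^n + 6^n.

Base cases: w_1 = 21 and 3·5^1 + 6^1 = 21; w_2 = 111 and 3·5^2 + 6^2 = 111.
Assume w_j = 3·5^j + 6^j for all 1 ≤ j ≤ r, where r ≥ 2.
Then w_{r+1} = 11w_r − 30w_{r−1} = 11·(3·5^r + 6^r) − 30·(3·5^{r−1} + 6^{r−1}) = 3·(11·5 − 30)5^{r−1} + (11·6 − 30)6^{r−1} = 75·5^{r−1} + 36·6^{r−1} = 3·5^{r+1} + 6^{r+1}.
Hence w_n = 3·5^n + 6^n for every n ≥ 1, by strong induction.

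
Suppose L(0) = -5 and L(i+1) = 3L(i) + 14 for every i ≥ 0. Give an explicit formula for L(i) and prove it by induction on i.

Claim: L(i) = 2·3^i − 7.

Base case: L(0) = -5, and 2·3^0 − 7 = 2 − 7 = -5.
Assume L(m) = 2·3^m − 7 for some m ≥ 0.
Then L(m+1) = 3L(m) + 14 = 3·(2·3^m − 7) + 14 = 6·3^m − 21 + 14 = 2·3^{m+1} − 7.
This completes the inductive step, so L(i) = 2·3^i − 7 for all i ≥ 0.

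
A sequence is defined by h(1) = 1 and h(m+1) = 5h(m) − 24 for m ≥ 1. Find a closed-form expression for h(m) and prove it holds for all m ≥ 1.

Claim: h(m) = -5^m + 6.

Base case: h(1) = 1, and -5^1 + 6 = -5 + 6 = 1.
Assume h(k) = -5^k + 6 for some k ≥ 1.
Then h(k+1) = 5h(k) − 24 = 5·(-5^k + 6) − 24 = -5^{k+1} + 30 − 24 = -5^{k+1} + 6.
By induction, h(m) = -5^m + 6 for all m ≥ 1.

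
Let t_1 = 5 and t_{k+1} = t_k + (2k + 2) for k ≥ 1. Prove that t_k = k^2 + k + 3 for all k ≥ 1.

Base case: t_1 = 5, and 1^2 + 1 + 3 = 5.
Assume t_j = j^2 + j + 3.
Then t_{j+1} = t_j + (2j + 2) = (j^2 + j + 3) + (2j + 2) = j^2 + 3j + 5,
and (j+1)^2 + (j+1) + 3 = j^2 + 3j + 5.
By induction, t_k = k^2 + k + 3 for all k ≥ 1.

t_k = k^2 + k + 3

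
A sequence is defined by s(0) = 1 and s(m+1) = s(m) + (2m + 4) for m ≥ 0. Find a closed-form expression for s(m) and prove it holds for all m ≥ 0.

Claim: s(m) = m^2 + 3m + 1.

Base case: s(0) = 1, and 0^2 + 3·0 + 1 = 1.
Assume s(r) = r^2 + 3r + 1.
Then s(r+1) = s(r) + (2r + 4) = (r^2 + 3r + 1) + (2r + 4) = r^2 + 5r + 5,
and (r+1)^2 + 3·(r+1) + 1 = r^2 + 5r + 5.
By induction, s(m) = m^2 + 3m + 1 for all m ≥ 0.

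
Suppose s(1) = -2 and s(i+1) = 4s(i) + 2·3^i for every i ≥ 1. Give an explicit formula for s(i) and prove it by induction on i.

Claim: s(i) = 4^i − 2·3^i.

Base case: s(1) = -2, and 4^1 − 2·3^1 = 4 − 6 = -2.
Assume s(k) = 4^k − 2·3^k for some k ≥ 1.
Then s(k+1) = 4s(k) + 2·3^k = 4·(4^k − 2·3^k) + 2·3^k = 4^{k+1} − 8·3^k + 2·3^k = 4^{k+1} − 6·3^k = 4^{k+1} − 2·3^{k+1}.
This completes the inductive step, so s(i) = 4^i − 2·3^i for all i ≥ 1.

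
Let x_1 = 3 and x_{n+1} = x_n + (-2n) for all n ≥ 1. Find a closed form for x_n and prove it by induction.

Claim: x_n = -n^2 + n + 3.

Base case: x_1 = 3, and -1^2 + 1 + 3 = 3.
Assume x_m = -m^2 + m + 3.
Then x_{m+1} = x_m + (-2m) = (-m^2 + m + 3) + (-2m) = -m^2 − m + 3,
and -(m+1)^2 + (m+1) + 3 = -m^2 − m + 3.
Hence x_n = -n^2 + n + 3 for every n ≥ 1, by induction.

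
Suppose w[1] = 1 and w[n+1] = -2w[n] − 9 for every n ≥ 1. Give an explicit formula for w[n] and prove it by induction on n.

Claim: w[n] = -2·(-2)^n − 3.

Base case: w[1] = 1, and -2·(-2)^1 − 3 = 4 − 3 = 1.
Assume w[r] = -2·(-2)^r − 3 for some r ≥ 1.
Then w[r+1] = -2w[r] − 9 = -2·(-2·(-2)^r − 3) − 9 = 4·(-2)^r + 6 − 9 = -2·(-2)^{r+1} − 3.
This completes the inductive step, so w[n] = -2·(-2)^n − 3 for all n ≥ 1.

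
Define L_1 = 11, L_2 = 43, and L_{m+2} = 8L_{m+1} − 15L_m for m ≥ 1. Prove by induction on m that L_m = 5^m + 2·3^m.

Base cases: L_1 = 11 and 5^1 + 2·3^1 = 11; L_2 = 43 and 5^2 + 2·3^2 = 43.
Assume L_j = 5^j + 2·3^j for all 1 ≤ j ≤ k, where k ≥ 2.
Then L_{k+1} = 8L_k − 15L_{k−1} = 8·(5^k + 2·3^k) − 15·(5^{k−1} + 2·3^{k−1}) = (8·5 − 15)5^{k−1} + 2·(8·3 − 15)3^{k−1} = 25·5^{k−1} + 18·3^{k−1} = 5^{k+1} + 2·3^{k+1}.
So the formula holds for k+1, and by strong induction L_m = 5^m + 2·3^m for all m ≥ 1.

L_m = 5^m + 2·3^m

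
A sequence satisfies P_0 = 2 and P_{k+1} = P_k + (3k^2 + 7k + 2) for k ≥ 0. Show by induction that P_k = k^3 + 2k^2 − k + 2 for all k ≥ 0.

Base case: P_0 = 2, and 0^3 + 2·0^2 − 0 + 2 = 2.
Assume P_m = m^3 + 2m^2 − m + 2.
Then P_{m+1} = P_m + (3m^2 + 7m + 2) = (m^3 + 2m^2 − m + 2) + (3m^2 + 7m + 2) = m^3 + 5m^2 + 6m + 4,
and (m+1)^3 + 2·(m+1)^2 − (m+1) + 2 = m^3 + 5m^2 + 6m + 4.
This completes the inductive step, so P_k = k^3 + 2k^2 − k + 2 for all k ≥ 0.

P_k = k^3 + 2k^2 − k + 2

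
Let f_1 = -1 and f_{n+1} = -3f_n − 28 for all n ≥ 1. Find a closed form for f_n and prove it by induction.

Claim: f_n = -2·(-3)^n − 7.

Base case: f_1 = -1, and -2·(-3)^1 − 7 = 6 − 7 = -1.
Assume f_j = -2·(-3)^j − 7 for some j ≥ 1.
Then f_{j+1} = -3f_j − 28 = -3·(-2·(-3)^j − 7) − 28 = 6·(-3)^j + 21 − 28 = -2·(-3)^{j+1} − 7.
This completes the inductive step, so f_n = -2·(-3)^n − 7 for all n ≥ 1.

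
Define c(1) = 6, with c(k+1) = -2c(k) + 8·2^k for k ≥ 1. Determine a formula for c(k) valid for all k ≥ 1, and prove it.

Claim: c(k) = -(-2)^k + 2·2^k.

Base case: c(1) = 6, and -(-2)^1 + 2·2^1 = 2 + 4 = 6.
Assume c(r) = -(-2)^r + 2·2^r for some r ≥ 1.
Then c(r+1) = -2c(r) + 8·2^r = -2·(-(-2)^r + 2·2^r) + 8·2^r = -(-2)^{r+1} − 4·2^r + 8·2^r = -(-2)^{r+1} + 4·2^r = -(-2)^{r+1} + 2·2^{r+1}.
Hence c(k) = -(-2)^k + 2·2^k for every k ≥ 1, by induction.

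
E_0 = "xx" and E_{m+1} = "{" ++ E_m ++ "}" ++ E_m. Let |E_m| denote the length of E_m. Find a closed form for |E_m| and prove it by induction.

Claim: |E_m| = 2^{m+2} − 2.

Base case: |E_0| = 2, and 2^{0+2} − 2 = 2.
Assume |E_r| = 2^{r+2} − 2.
Then |E_{r+1}| = 1 + |E_r| + 1 + |E_r| = 2|E_r| + 2 = 2(2^{r+2} − 2) + 2 = 2^{r+3} − 4 + 2 = 2^{r+3} − 2.
So the formula holds for r+1, and by induction |E_m| = 2^{m+2} − 2 for all m ≥ 0.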